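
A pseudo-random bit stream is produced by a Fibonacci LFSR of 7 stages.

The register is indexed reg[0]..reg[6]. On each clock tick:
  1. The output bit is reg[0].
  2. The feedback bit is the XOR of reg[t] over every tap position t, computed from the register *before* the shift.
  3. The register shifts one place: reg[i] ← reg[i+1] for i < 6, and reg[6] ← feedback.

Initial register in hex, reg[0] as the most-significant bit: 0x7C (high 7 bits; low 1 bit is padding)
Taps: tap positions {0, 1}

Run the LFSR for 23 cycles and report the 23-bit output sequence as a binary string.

01111101000011100010010

tick  register→output (feedback)
  0  0111110→0 (1)
  1  1111101→1 (0)
  2  1111010→1 (0)
  3  1110100→1 (0)
  4  1101000→1 (0)
  5  1010000→1 (1)
  6  0100001→0 (1)
  7  1000011→1 (1)
  8  0000111→0 (0)
  9  0001110→0 (0)
 10  0011100→0 (0)
 11  0111000→0 (1)
 12  1110001→1 (0)
 13  1100010→1 (0)
 14  1000100→1 (1)
 15  0001001→0 (0)
 16  0010010→0 (0)
 17  0100100→0 (1)
 18  1001001→1 (1)
 19  0010011→0 (0)
 20  0100110→0 (1)
 21  1001101→1 (1)
 22  0011011→0 (0)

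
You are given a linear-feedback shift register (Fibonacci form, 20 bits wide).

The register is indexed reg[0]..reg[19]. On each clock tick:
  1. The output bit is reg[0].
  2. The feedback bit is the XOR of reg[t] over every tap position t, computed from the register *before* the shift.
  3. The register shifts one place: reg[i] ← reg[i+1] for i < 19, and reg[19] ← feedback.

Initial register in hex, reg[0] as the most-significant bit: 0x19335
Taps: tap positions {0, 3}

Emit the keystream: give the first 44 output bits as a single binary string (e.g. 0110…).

k : reg_k → out_k, fb_k
0: 00011001001100110101 → 0, fb=1
1: 00110010011001101011 → 0, fb=1
2: 01100100110011010111 → 0, fb=0
3: 11001001100110101110 → 1, fb=1
4: 10010011001101011101 → 1, fb=0
5: 00100110011010111010 → 0, fb=0
6: 01001100110101110100 → 0, fb=0
7: 10011001101011101000 → 1, fb=0
8: 00110011010111010000 → 0, fb=1
9: 01100110101110100001 → 0, fb=0
10: 11001101011101000010 → 1, fb=1
11: 10011010111010000101 → 1, fb=0
12: 00110101110100001010 → 0, fb=1
13: 01101011101000010101 → 0, fb=0
14: 11010111010000101010 → 1, fb=0
15: 10101110100001010100 → 1, fb=1
16: 01011101000010101001 → 0, fb=1
17: 10111010000101010011 → 1, fb=0
18: 01110100001010100110 → 0, fb=1
19: 11101000010101001101 → 1, fb=1
20: 11010000101010011011 → 1, fb=0
21: 10100001010100110110 → 1, fb=1
22: 01000010101001101101 → 0, fb=0
23: 10000101010011011010 → 1, fb=1
24: 00001010100110110101 → 0, fb=0
25: 00010101001101101010 → 0, fb=1
26: 00101010011011010101 → 0, fb=0
27: 01010100110110101010 → 0, fb=1
28: 10101001101101010101 → 1, fb=1
29: 01010011011010101011 → 0, fb=1
30: 10100110110101010111 → 1, fb=1
31: 01001101101010101111 → 0, fb=0
32: 10011011010101011110 → 1, fb=0
33: 00110110101010111100 → 0, fb=1
34: 01101101010101111001 → 0, fb=0
35: 11011010101011110010 → 1, fb=0
36: 10110101010111100100 → 1, fb=0
37: 01101010101111001000 → 0, fb=0
38: 11010101011110010000 → 1, fb=0
39: 10101010111100100000 → 1, fb=1
40: 01010101111001000001 → 0, fb=1
41: 10101011110010000011 → 1, fb=1
42: 01010111100100000111 → 0, fb=1
43: 10101111001000001111 → 1, fb=1

00011001001100110101110100001010100110110101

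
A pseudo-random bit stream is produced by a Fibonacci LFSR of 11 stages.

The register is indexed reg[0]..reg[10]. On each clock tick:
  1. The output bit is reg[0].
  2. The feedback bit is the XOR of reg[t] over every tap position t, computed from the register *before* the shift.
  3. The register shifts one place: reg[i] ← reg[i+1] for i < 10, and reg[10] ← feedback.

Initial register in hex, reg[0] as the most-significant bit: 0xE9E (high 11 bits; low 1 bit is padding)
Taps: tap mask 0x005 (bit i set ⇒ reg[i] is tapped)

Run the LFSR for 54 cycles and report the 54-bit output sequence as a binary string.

111010011110100111001001110111011101010101010000000000

tick  register→output (feedback)
  0  11101001111→1 (0)
  1  11010011110→1 (1)
  2  10100111101→1 (0)
  3  01001111010→0 (0)
  4  10011110100→1 (1)
  5  00111101001→0 (1)
  6  01111010011→0 (1)
  7  11110100111→1 (0)
  8  11101001110→1 (0)
  9  11010011100→1 (1)
 10  10100111001→1 (0)
 11  01001110010→0 (0)
 12  10011100100→1 (1)
 13  00111001001→0 (1)
 14  01110010011→0 (1)
 15  11100100111→1 (0)
 16  11001001110→1 (1)
 17  10010011101→1 (1)
 18  00100111011→0 (1)
 19  01001110111→0 (0)
 20  10011101110→1 (1)
 21  00111011101→0 (1)
 22  01110111011→0 (1)
 23  11101110111→1 (0)
 24  11011101110→1 (1)
 25  10111011101→1 (0)
 26  01110111010→0 (1)
 27  11101110101→1 (0)
 28  11011101010→1 (1)
 29  10111010101→1 (0)
 30  01110101010→0 (1)
 31  11101010101→1 (0)
 32  11010101010→1 (1)
 33  10101010101→1 (0)
 34  01010101010→0 (0)
 35  10101010100→1 (0)
 36  01010101000→0 (0)
 37  10101010000→1 (0)
 38  01010100000→0 (0)
 39  10101000000→1 (0)
 40  01010000000→0 (0)
 41  10100000000→1 (0)
 42  01000000000→0 (0)
 43  10000000000→1 (1)
 44  00000000001→0 (0)
 45  00000000010→0 (0)
 46  00000000100→0 (0)
 47  00000001000→0 (0)
 48  00000010000→0 (0)
 49  00000100000→0 (0)
 50  00001000000→0 (0)
 51  00010000000→0 (0)
 52  00100000000→0 (1)
 53  01000000001→0 (0)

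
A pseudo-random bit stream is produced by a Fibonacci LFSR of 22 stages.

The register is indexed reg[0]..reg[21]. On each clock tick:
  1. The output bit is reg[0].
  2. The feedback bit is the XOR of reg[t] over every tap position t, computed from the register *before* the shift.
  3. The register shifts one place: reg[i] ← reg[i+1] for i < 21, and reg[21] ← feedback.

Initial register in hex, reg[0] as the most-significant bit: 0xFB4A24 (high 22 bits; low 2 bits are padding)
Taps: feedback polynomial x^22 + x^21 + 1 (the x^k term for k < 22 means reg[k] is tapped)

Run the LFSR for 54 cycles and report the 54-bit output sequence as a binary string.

k : reg_k → out_k, fb_k
0: 1111101101001010001001 → 1, fb=0
1: 1111011010010100010010 → 1, fb=1
2: 1110110100101000100101 → 1, fb=0
3: 1101101001010001001010 → 1, fb=1
4: 1011010010100010010101 → 1, fb=0
5: 0110100101000100101010 → 0, fb=0
6: 1101001010001001010100 → 1, fb=1
7: 1010010100010010101001 → 1, fb=0
8: 0100101000100101010010 → 0, fb=0
9: 1001010001001010100100 → 1, fb=1
10: 0010100010010101001001 → 0, fb=1
11: 0101000100101010010011 → 0, fb=1
12: 1010001001010100100111 → 1, fb=0
13: 0100010010101001001110 → 0, fb=0
14: 1000100101010010011100 → 1, fb=1
15: 0001001010100100111001 → 0, fb=1
16: 0010010101001001110011 → 0, fb=1
17: 0100101010010011100111 → 0, fb=1
18: 1001010100100111001111 → 1, fb=0
19: 0010101001001110011110 → 0, fb=0
20: 0101010010011100111100 → 0, fb=0
21: 1010100100111001111000 → 1, fb=1
22: 0101001001110011110001 → 0, fb=1
23: 1010010011100111100011 → 1, fb=0
24: 0100100111001111000110 → 0, fb=0
25: 1001001110011110001100 → 1, fb=1
26: 0010011100111100011001 → 0, fb=1
27: 0100111001111000110011 → 0, fb=1
28: 1001110011110001100111 → 1, fb=0
29: 0011100111100011001110 → 0, fb=0
30: 0111001111000110011100 → 0, fb=0
31: 1110011110001100111000 → 1, fb=1
32: 1100111100011001110001 → 1, fb=0
33: 1001111000110011100010 → 1, fb=1
34: 0011110001100111000101 → 0, fb=1
35: 0111100011001110001011 → 0, fb=1
36: 1111000110011100010111 → 1, fb=0
37: 1110001100111000101110 → 1, fb=1
38: 1100011001110001011101 → 1, fb=0
39: 1000110011100010111010 → 1, fb=1
40: 0001100111000101110101 → 0, fb=1
41: 0011001110001011101011 → 0, fb=1
42: 0110011100010111010111 → 0, fb=1
43: 1100111000101110101111 → 1, fb=0
44: 1001110001011101011110 → 1, fb=1
45: 0011100010111010111101 → 0, fb=1
46: 0111000101110101111011 → 0, fb=1
47: 1110001011101011110111 → 1, fb=0
48: 1100010111010111101110 → 1, fb=1
49: 1000101110101111011101 → 1, fb=0
50: 0001011101011110111010 → 0, fb=0
51: 0010111010111101110100 → 0, fb=0
52: 0101110101111011101000 → 0, fb=0
53: 1011101011110111010000 → 1, fb=1

111110110100101000100101010010011100111100011001110001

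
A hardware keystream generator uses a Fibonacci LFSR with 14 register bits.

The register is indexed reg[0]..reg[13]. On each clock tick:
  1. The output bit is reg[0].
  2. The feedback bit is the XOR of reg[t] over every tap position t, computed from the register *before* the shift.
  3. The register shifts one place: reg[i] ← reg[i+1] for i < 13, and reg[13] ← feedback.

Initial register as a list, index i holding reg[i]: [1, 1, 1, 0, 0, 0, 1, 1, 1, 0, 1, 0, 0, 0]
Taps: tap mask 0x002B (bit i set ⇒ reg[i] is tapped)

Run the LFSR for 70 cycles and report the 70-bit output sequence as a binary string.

step | reg (before) | out | fb
   0 | 11100011101000 | 1 | 0
   1 | 11000111010000 | 1 | 1
   2 | 10001110100001 | 1 | 0
   3 | 00011101000010 | 0 | 0
   4 | 00111010000100 | 0 | 1
   5 | 01110100001001 | 0 | 1
   6 | 11101000010011 | 1 | 0
   7 | 11010000100110 | 1 | 1
   8 | 10100001001101 | 1 | 1
   9 | 01000010011011 | 0 | 1
  10 | 10000100110111 | 1 | 0
  11 | 00001001101110 | 0 | 0
  12 | 00010011011100 | 0 | 1
  13 | 00100110111001 | 0 | 1
  14 | 01001101110011 | 0 | 0
  15 | 10011011100110 | 1 | 0
  16 | 00110111001100 | 0 | 0
  17 | 01101110011000 | 0 | 0
  18 | 11011100110000 | 1 | 0
  19 | 10111001100000 | 1 | 0
  20 | 01110011000000 | 0 | 0
  21 | 11100110000000 | 1 | 1
  22 | 11001100000001 | 1 | 1
  23 | 10011000000011 | 1 | 0
  24 | 00110000000110 | 0 | 1
  25 | 01100000001101 | 0 | 1
  26 | 11000000011011 | 1 | 0
  27 | 10000000110110 | 1 | 1
  28 | 00000001101101 | 0 | 0
  29 | 00000011011010 | 0 | 0
  30 | 00000110110100 | 0 | 1
  31 | 00001101101001 | 0 | 1
  32 | 00011011010011 | 0 | 1
  33 | 00110110100111 | 0 | 0
  34 | 01101101001110 | 0 | 0
  35 | 11011010011100 | 1 | 1
  36 | 10110100111001 | 1 | 1
  37 | 01101001110011 | 0 | 1
  38 | 11010011100111 | 1 | 1
  39 | 10100111001111 | 1 | 0
  40 | 01001110011110 | 0 | 0
  41 | 10011100111100 | 1 | 1
  42 | 00111001111001 | 0 | 1
  43 | 01110011110011 | 0 | 0
  44 | 11100111100110 | 1 | 1
  45 | 11001111001101 | 1 | 1
  46 | 10011110011011 | 1 | 1
  47 | 00111100110111 | 0 | 0
  48 | 01111001101110 | 0 | 0
  49 | 11110011011100 | 1 | 1
  50 | 11100110111001 | 1 | 1
  51 | 11001101110011 | 1 | 1
  52 | 10011011100111 | 1 | 0
  53 | 00110111001110 | 0 | 0
  54 | 01101110011100 | 0 | 0
  55 | 11011100111000 | 1 | 0
  56 | 10111001110000 | 1 | 0
  57 | 01110011100000 | 0 | 0
  58 | 11100111000000 | 1 | 1
  59 | 11001110000001 | 1 | 1
  60 | 10011100000011 | 1 | 1
  61 | 00111000000111 | 0 | 1
  62 | 01110000001111 | 0 | 0
  63 | 11100000011110 | 1 | 0
  64 | 11000000111100 | 1 | 0
  65 | 10000001111000 | 1 | 1
  66 | 00000011110001 | 0 | 0
  67 | 00000111100010 | 0 | 1
  68 | 00001111000101 | 0 | 1
  69 | 00011110001011 | 0 | 0

1110001110100001001101110011000000011011010011100111100110111001110000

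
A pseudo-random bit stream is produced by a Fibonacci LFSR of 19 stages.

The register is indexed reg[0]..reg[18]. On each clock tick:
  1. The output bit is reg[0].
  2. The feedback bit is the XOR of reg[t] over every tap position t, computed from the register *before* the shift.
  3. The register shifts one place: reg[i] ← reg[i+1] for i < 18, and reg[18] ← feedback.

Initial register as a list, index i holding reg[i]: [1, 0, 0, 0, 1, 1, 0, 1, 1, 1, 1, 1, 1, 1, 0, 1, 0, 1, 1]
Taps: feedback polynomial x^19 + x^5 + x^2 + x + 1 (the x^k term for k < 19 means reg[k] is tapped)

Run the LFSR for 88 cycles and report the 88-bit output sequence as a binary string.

step | reg (before) | out | fb
   0 | 1000110111111101011 | 1 | 0
   1 | 0001101111111010110 | 0 | 0
   2 | 0011011111110101100 | 0 | 0
   3 | 0110111111101011000 | 0 | 1
   4 | 1101111111010110001 | 1 | 1
   5 | 1011111110101100011 | 1 | 1
   6 | 0111111101011000111 | 0 | 1
   7 | 1111111010110001111 | 1 | 0
   8 | 1111110101100011110 | 1 | 0
   9 | 1111101011000111100 | 1 | 1
  10 | 1111010110001111001 | 1 | 0
  11 | 1110101100011110010 | 1 | 1
  12 | 1101011000111100101 | 1 | 1
  13 | 1010110001111001011 | 1 | 1
  14 | 0101100011110010111 | 0 | 1
  15 | 1011000111100101111 | 1 | 0
  16 | 0110001111001011110 | 0 | 0
  17 | 1100011110010111100 | 1 | 1
  18 | 1000111100101111001 | 1 | 0
  19 | 0001111001011110010 | 0 | 1
  20 | 0011110010111100101 | 0 | 0
  21 | 0111100101111001010 | 0 | 0
  22 | 1111001011110010100 | 1 | 1
  23 | 1110010111100101001 | 1 | 0
  24 | 1100101111001010010 | 1 | 0
  25 | 1001011110010100100 | 1 | 0
  26 | 0010111100101001000 | 0 | 0
  27 | 0101111001010010000 | 0 | 0
  28 | 1011110010100100000 | 1 | 1
  29 | 0111100101001000001 | 0 | 0
  30 | 1111001010010000010 | 1 | 1
  31 | 1110010100100000101 | 1 | 0
  32 | 1100101001000001010 | 1 | 0
  33 | 1001010010000010100 | 1 | 0
  34 | 0010100100000101000 | 0 | 1
  35 | 0101001000001010001 | 0 | 1
  36 | 1010010000010100011 | 1 | 1
  37 | 0100100000101000111 | 0 | 1
  38 | 1001000001010001111 | 1 | 1
  39 | 0010000010100011111 | 0 | 1
  40 | 0100000101000111111 | 0 | 1
  41 | 1000001010001111111 | 1 | 1
  42 | 0000010100011111111 | 0 | 1
  43 | 0000101000111111111 | 0 | 0
  44 | 0001010001111111110 | 0 | 1
  45 | 0010100011111111101 | 0 | 1
  46 | 0101000111111111011 | 0 | 1
  47 | 1010001111111110111 | 1 | 0
  48 | 0100011111111101110 | 0 | 0
  49 | 1000111111111011100 | 1 | 0
  50 | 0001111111110111000 | 0 | 1
  51 | 0011111111101110001 | 0 | 0
  52 | 0111111111011100010 | 0 | 1
  53 | 1111111110111000101 | 1 | 0
  54 | 1111111101110001010 | 1 | 0
  55 | 1111111011100010100 | 1 | 0
  56 | 1111110111000101000 | 1 | 0
  57 | 1111101110001010000 | 1 | 1
  58 | 1111011100010100001 | 1 | 0
  59 | 1110111000101000010 | 1 | 0
  60 | 1101110001010000100 | 1 | 1
  61 | 1011100010100001001 | 1 | 0
  62 | 0111000101000010010 | 0 | 0
  63 | 1110001010000100100 | 1 | 1
  64 | 1100010100001001001 | 1 | 1
  65 | 1000101000010010011 | 1 | 1
  66 | 0001010000100100111 | 0 | 1
  67 | 0010100001001001111 | 0 | 1
  68 | 0101000010010011111 | 0 | 1
  69 | 1010000100100111111 | 1 | 0
  70 | 0100001001001111110 | 0 | 1
  71 | 1000010010011111101 | 1 | 0
  72 | 0000100100111111010 | 0 | 0
  73 | 0001001001111110100 | 0 | 0
  74 | 0010010011111101000 | 0 | 0
  75 | 0100100111111010000 | 0 | 1
  76 | 1001001111110100001 | 1 | 1
  77 | 0010011111101000011 | 0 | 0
  78 | 0100111111010000110 | 0 | 0
  79 | 1001111110100001100 | 1 | 0
  80 | 0011111101000011000 | 0 | 0
  81 | 0111111010000110000 | 0 | 1
  82 | 1111110100001100001 | 1 | 0
  83 | 1111101000011000010 | 1 | 1
  84 | 1111010000110000101 | 1 | 0
  85 | 1110100001100001010 | 1 | 1
  86 | 1101000011000010101 | 1 | 0
  87 | 1010000110000101010 | 1 | 0

1000110111111101011000111100101111001010010000010100011111111101110001010000100100111111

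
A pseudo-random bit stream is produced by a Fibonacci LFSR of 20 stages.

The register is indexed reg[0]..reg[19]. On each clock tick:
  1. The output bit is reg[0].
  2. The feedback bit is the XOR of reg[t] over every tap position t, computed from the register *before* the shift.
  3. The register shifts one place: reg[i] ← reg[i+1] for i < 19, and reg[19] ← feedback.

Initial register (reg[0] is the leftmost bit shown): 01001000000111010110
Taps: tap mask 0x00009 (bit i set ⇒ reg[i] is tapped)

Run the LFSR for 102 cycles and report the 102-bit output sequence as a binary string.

k : reg_k → out_k, fb_k
0: 01001000000111010110 → 0, fb=0
1: 10010000001110101100 → 1, fb=0
2: 00100000011101011000 → 0, fb=0
3: 01000000111010110000 → 0, fb=0
4: 10000001110101100000 → 1, fb=1
5: 00000011101011000001 → 0, fb=0
6: 00000111010110000010 → 0, fb=0
7: 00001110101100000100 → 0, fb=0
8: 00011101011000001000 → 0, fb=1
9: 00111010110000010001 → 0, fb=1
10: 01110101100000100011 → 0, fb=1
11: 11101011000001000111 → 1, fb=1
12: 11010110000010001111 → 1, fb=0
13: 10101100000100011110 → 1, fb=1
14: 01011000001000111101 → 0, fb=1
15: 10110000010001111011 → 1, fb=0
16: 01100000100011110110 → 0, fb=0
17: 11000001000111101100 → 1, fb=1
18: 10000010001111011001 → 1, fb=1
19: 00000100011110110011 → 0, fb=0
20: 00001000111101100110 → 0, fb=0
21: 00010001111011001100 → 0, fb=1
22: 00100011110110011001 → 0, fb=0
23: 01000111101100110010 → 0, fb=0
24: 10001111011001100100 → 1, fb=1
25: 00011110110011001001 → 0, fb=1
26: 00111101100110010011 → 0, fb=1
27: 01111011001100100111 → 0, fb=1
28: 11110110011001001111 → 1, fb=0
29: 11101100110010011110 → 1, fb=1
30: 11011001100100111101 → 1, fb=0
31: 10110011001001111010 → 1, fb=0
32: 01100110010011110100 → 0, fb=0
33: 11001100100111101000 → 1, fb=1
34: 10011001001111010001 → 1, fb=0
35: 00110010011110100010 → 0, fb=1
36: 01100100111101000101 → 0, fb=0
37: 11001001111010001010 → 1, fb=1
38: 10010011110100010101 → 1, fb=0
39: 00100111101000101010 → 0, fb=0
40: 01001111010001010100 → 0, fb=0
41: 10011110100010101000 → 1, fb=0
42: 00111101000101010000 → 0, fb=1
43: 01111010001010100001 → 0, fb=1
44: 11110100010101000011 → 1, fb=0
45: 11101000101010000110 → 1, fb=1
46: 11010001010100001101 → 1, fb=0
47: 10100010101000011010 → 1, fb=1
48: 01000101010000110101 → 0, fb=0
49: 10001010100001101010 → 1, fb=1
50: 00010101000011010101 → 0, fb=1
51: 00101010000110101011 → 0, fb=0
52: 01010100001101010110 → 0, fb=1
53: 10101000011010101101 → 1, fb=1
54: 01010000110101011011 → 0, fb=1
55: 10100001101010110111 → 1, fb=1
56: 01000011010101101111 → 0, fb=0
57: 10000110101011011110 → 1, fb=1
58: 00001101010110111101 → 0, fb=0
59: 00011010101101111010 → 0, fb=1
60: 00110101011011110101 → 0, fb=1
61: 01101010110111101011 → 0, fb=0
62: 11010101101111010110 → 1, fb=0
63: 10101011011110101100 → 1, fb=1
64: 01010110111101011001 → 0, fb=1
65: 10101101111010110011 → 1, fb=1
66: 01011011110101100111 → 0, fb=1
67: 10110111101011001111 → 1, fb=0
68: 01101111010110011110 → 0, fb=0
69: 11011110101100111100 → 1, fb=0
70: 10111101011001111000 → 1, fb=0
71: 01111010110011110000 → 0, fb=1
72: 11110101100111100001 → 1, fb=0
73: 11101011001111000010 → 1, fb=1
74: 11010110011110000101 → 1, fb=0
75: 10101100111100001010 → 1, fb=1
76: 01011001111000010101 → 0, fb=1
77: 10110011110000101011 → 1, fb=0
78: 01100111100001010110 → 0, fb=0
79: 11001111000010101100 → 1, fb=1
80: 10011110000101011001 → 1, fb=0
81: 00111100001010110010 → 0, fb=1
82: 01111000010101100101 → 0, fb=1
83: 11110000101011001011 → 1, fb=0
84: 11100001010110010110 → 1, fb=1
85: 11000010101100101101 → 1, fb=1
86: 10000101011001011011 → 1, fb=1
87: 00001010110010110111 → 0, fb=0
88: 00010101100101101110 → 0, fb=1
89: 00101011001011011101 → 0, fb=0
90: 01010110010110111010 → 0, fb=1
91: 10101100101101110101 → 1, fb=1
92: 01011001011011101011 → 0, fb=1
93: 10110010110111010111 → 1, fb=0
94: 01100101101110101110 → 0, fb=0
95: 11001011011101011100 → 1, fb=1
96: 10010110111010111001 → 1, fb=0
97: 00101101110101110010 → 0, fb=0
98: 01011011101011100100 → 0, fb=1
99: 10110111010111001001 → 1, fb=0
100: 01101110101110010010 → 0, fb=0
101: 11011101011100100100 → 1, fb=0

010010000001110101100000100011110110011001001111010001010100001101010110111101011001111000010101100101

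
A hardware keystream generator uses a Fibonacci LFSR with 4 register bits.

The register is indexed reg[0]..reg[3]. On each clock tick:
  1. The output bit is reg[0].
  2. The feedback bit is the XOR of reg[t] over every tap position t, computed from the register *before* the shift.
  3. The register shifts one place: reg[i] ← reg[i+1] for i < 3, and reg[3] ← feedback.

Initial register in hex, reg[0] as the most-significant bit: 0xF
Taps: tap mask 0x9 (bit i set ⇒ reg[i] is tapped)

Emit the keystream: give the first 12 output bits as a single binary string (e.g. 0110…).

k : reg_k → out_k, fb_k
0: 1111 → 1, fb=0
1: 1110 → 1, fb=1
2: 1101 → 1, fb=0
3: 1010 → 1, fb=1
4: 0101 → 0, fb=1
5: 1011 → 1, fb=0
6: 0110 → 0, fb=0
7: 1100 → 1, fb=1
8: 1001 → 1, fb=0
9: 0010 → 0, fb=0
10: 0100 → 0, fb=0
11: 1000 → 1, fb=1

111101011001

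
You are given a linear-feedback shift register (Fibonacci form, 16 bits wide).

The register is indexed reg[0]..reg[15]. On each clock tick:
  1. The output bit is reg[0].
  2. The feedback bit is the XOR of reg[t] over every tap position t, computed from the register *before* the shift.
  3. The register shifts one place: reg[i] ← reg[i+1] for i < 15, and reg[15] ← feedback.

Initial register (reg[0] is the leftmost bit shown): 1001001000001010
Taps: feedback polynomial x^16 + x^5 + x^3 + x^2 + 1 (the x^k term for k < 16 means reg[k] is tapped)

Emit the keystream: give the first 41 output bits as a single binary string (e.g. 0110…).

10010010000010100000101100110011000110000

tick  register→output (feedback)
  0  1001001000001010→1 (0)
  1  0010010000010100→0 (0)
  2  0100100000101000→0 (0)
  3  1001000001010000→1 (0)
  4  0010000010100000→0 (1)
  5  0100000101000001→0 (0)
  6  1000001010000010→1 (1)
  7  0000010100000101→0 (1)
  8  0000101000001011→0 (0)
  9  0001010000010110→0 (0)
 10  0010100000101100→0 (1)
 11  0101000001011001→0 (1)
 12  1010000010110011→1 (0)
 13  0100000101100110→0 (0)
 14  1000001011001100→1 (1)
 15  0000010110011001→0 (1)
 16  0000101100110011→0 (0)
 17  0001011001100110→0 (0)
 18  0010110011001100→0 (0)
 19  0101100110011000→0 (1)
 20  1011001100110001→1 (1)
 21  0110011001100011→0 (0)
 22  1100110011000110→1 (0)
 23  1001100110001100→1 (0)
 24  0011001100011000→0 (0)
 25  0110011000110000→0 (0)
 26  1100110001100000→1 (0)
 27  1001100011000000→1 (0)
 28  0011000110000000→0 (0)
 29  0110001100000000→0 (1)
 30  1100011000000001→1 (0)
 31  1000110000000010→1 (0)
 32  0001100000000100→0 (1)
 33  0011000000001001→0 (0)
 34  0110000000010010→0 (1)
 35  1100000000100101→1 (1)
 36  1000000001001011→1 (1)
 37  0000000010010111→0 (0)
 38  0000000100101110→0 (0)
 39  0000001001011100→0 (0)
 40  0000010010111000→0 (1)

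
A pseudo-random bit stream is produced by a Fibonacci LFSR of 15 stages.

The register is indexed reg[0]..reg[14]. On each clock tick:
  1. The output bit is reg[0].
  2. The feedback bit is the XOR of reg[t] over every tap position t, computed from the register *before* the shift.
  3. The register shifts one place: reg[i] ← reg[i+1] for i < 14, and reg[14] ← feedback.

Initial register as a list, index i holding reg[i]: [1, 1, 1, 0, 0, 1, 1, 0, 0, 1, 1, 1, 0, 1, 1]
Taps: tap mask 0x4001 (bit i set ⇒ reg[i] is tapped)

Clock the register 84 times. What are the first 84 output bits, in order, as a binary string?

111001100111011010001000101101100001111001001000001010001110000001100001011111110111

step | reg (before) | out | fb
   0 | 111001100111011 | 1 | 0
   1 | 110011001110110 | 1 | 1
   2 | 100110011101101 | 1 | 0
   3 | 001100111011010 | 0 | 0
   4 | 011001110110100 | 0 | 0
   5 | 110011101101000 | 1 | 1
   6 | 100111011010001 | 1 | 0
   7 | 001110110100010 | 0 | 0
   8 | 011101101000100 | 0 | 0
   9 | 111011010001000 | 1 | 1
  10 | 110110100010001 | 1 | 0
  11 | 101101000100010 | 1 | 1
  12 | 011010001000101 | 0 | 1
  13 | 110100010001011 | 1 | 0
  14 | 101000100010110 | 1 | 1
  15 | 010001000101101 | 0 | 1
  16 | 100010001011011 | 1 | 0
  17 | 000100010110110 | 0 | 0
  18 | 001000101101100 | 0 | 0
  19 | 010001011011000 | 0 | 0
  20 | 100010110110000 | 1 | 1
  21 | 000101101100001 | 0 | 1
  22 | 001011011000011 | 0 | 1
  23 | 010110110000111 | 0 | 1
  24 | 101101100001111 | 1 | 0
  25 | 011011000011110 | 0 | 0
  26 | 110110000111100 | 1 | 1
  27 | 101100001111001 | 1 | 0
  28 | 011000011110010 | 0 | 0
  29 | 110000111100100 | 1 | 1
  30 | 100001111001001 | 1 | 0
  31 | 000011110010010 | 0 | 0
  32 | 000111100100100 | 0 | 0
  33 | 001111001001000 | 0 | 0
  34 | 011110010010000 | 0 | 0
  35 | 111100100100000 | 1 | 1
  36 | 111001001000001 | 1 | 0
  37 | 110010010000010 | 1 | 1
  38 | 100100100000101 | 1 | 0
  39 | 001001000001010 | 0 | 0
  40 | 010010000010100 | 0 | 0
  41 | 100100000101000 | 1 | 1
  42 | 001000001010001 | 0 | 1
  43 | 010000010100011 | 0 | 1
  44 | 100000101000111 | 1 | 0
  45 | 000001010001110 | 0 | 0
  46 | 000010100011100 | 0 | 0
  47 | 000101000111000 | 0 | 0
  48 | 001010001110000 | 0 | 0
  49 | 010100011100000 | 0 | 0
  50 | 101000111000000 | 1 | 1
  51 | 010001110000001 | 0 | 1
  52 | 100011100000011 | 1 | 0
  53 | 000111000000110 | 0 | 0
  54 | 001110000001100 | 0 | 0
  55 | 011100000011000 | 0 | 0
  56 | 111000000110000 | 1 | 1
  57 | 110000001100001 | 1 | 0
  58 | 100000011000010 | 1 | 1
  59 | 000000110000101 | 0 | 1
  60 | 000001100001011 | 0 | 1
  61 | 000011000010111 | 0 | 1
  62 | 000110000101111 | 0 | 1
  63 | 001100001011111 | 0 | 1
  64 | 011000010111111 | 0 | 1
  65 | 110000101111111 | 1 | 0
  66 | 100001011111110 | 1 | 1
  67 | 000010111111101 | 0 | 1
  68 | 000101111111011 | 0 | 1
  69 | 001011111110111 | 0 | 1
  70 | 010111111101111 | 0 | 1
  71 | 101111111011111 | 1 | 0
  72 | 011111110111110 | 0 | 0
  73 | 111111101111100 | 1 | 1
  74 | 111111011111001 | 1 | 0
  75 | 111110111110010 | 1 | 1
  76 | 111101111100101 | 1 | 0
  77 | 111011111001010 | 1 | 1
  78 | 110111110010101 | 1 | 0
  79 | 101111100101010 | 1 | 1
  80 | 011111001010101 | 0 | 1
  81 | 111110010101011 | 1 | 0
  82 | 111100101010110 | 1 | 1
  83 | 111001010101101 | 1 | 0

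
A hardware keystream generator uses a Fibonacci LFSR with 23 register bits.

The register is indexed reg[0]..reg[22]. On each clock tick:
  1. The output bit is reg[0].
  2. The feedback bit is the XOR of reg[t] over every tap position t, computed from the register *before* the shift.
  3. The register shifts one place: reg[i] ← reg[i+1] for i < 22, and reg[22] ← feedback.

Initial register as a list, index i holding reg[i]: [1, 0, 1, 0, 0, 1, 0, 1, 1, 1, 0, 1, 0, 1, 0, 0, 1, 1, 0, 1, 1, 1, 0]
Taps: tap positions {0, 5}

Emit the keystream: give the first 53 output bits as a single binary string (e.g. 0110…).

k : reg_k → out_k, fb_k
0: 10100101110101001101110 → 1, fb=0
1: 01001011101010011011100 → 0, fb=0
2: 10010111010100110111000 → 1, fb=0
3: 00101110101001101110000 → 0, fb=1
4: 01011101010011011100001 → 0, fb=1
5: 10111010100110111000011 → 1, fb=1
6: 01110101001101110000111 → 0, fb=1
7: 11101010011011100001111 → 1, fb=1
8: 11010100110111000011111 → 1, fb=0
9: 10101001101110000111110 → 1, fb=1
10: 01010011011100001111101 → 0, fb=0
11: 10100110111000011111010 → 1, fb=0
12: 01001101110000111110100 → 0, fb=1
13: 10011011100001111101001 → 1, fb=1
14: 00110111000011111010011 → 0, fb=1
15: 01101110000111110100111 → 0, fb=1
16: 11011100001111101001111 → 1, fb=0
17: 10111000011111010011110 → 1, fb=1
18: 01110000111110100111101 → 0, fb=0
19: 11100001111101001111010 → 1, fb=1
20: 11000011111010011110101 → 1, fb=1
21: 10000111110100111101011 → 1, fb=0
22: 00001111101001111010110 → 0, fb=1
23: 00011111010011110101101 → 0, fb=1
24: 00111110100111101011011 → 0, fb=1
25: 01111101001111010110111 → 0, fb=1
26: 11111010011110101101111 → 1, fb=1
27: 11110100111101011011111 → 1, fb=0
28: 11101001111010110111110 → 1, fb=1
29: 11010011110101101111101 → 1, fb=1
30: 10100111101011011111011 → 1, fb=0
31: 01001111010110111110110 → 0, fb=1
32: 10011110101101111101101 → 1, fb=0
33: 00111101011011111011010 → 0, fb=1
34: 01111010110111110110101 → 0, fb=0
35: 11110101101111101101010 → 1, fb=0
36: 11101011011111011010100 → 1, fb=1
37: 11010110111110110101001 → 1, fb=0
38: 10101101111101101010010 → 1, fb=0
39: 01011011111011010100100 → 0, fb=0
40: 10110111110110101001000 → 1, fb=0
41: 01101111101101010010000 → 0, fb=1
42: 11011111011010100100001 → 1, fb=0
43: 10111110110101001000010 → 1, fb=0
44: 01111101101010010000100 → 0, fb=1
45: 11111011010100100001001 → 1, fb=1
46: 11110110101001000010011 → 1, fb=0
47: 11101101010010000100110 → 1, fb=0
48: 11011010100100001001100 → 1, fb=1
49: 10110101001000010011001 → 1, fb=0
50: 01101010010000100110010 → 0, fb=0
51: 11010100100001001100100 → 1, fb=0
52: 10101001000010011001000 → 1, fb=1

10100101110101001101110000111110100111101011011111011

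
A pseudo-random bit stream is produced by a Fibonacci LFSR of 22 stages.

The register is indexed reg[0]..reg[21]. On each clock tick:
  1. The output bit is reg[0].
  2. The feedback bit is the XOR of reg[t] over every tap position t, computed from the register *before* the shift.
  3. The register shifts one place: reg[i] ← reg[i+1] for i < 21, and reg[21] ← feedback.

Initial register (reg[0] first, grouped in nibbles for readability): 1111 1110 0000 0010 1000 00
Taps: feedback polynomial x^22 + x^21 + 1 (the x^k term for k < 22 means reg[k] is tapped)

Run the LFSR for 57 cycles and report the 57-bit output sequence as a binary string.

111111100000001010000010101011111111001111110011001010101

tick  register→output (feedback)
  0  1111111000000010100000→1 (1)
  1  1111110000000101000001→1 (0)
  2  1111100000001010000010→1 (1)
  3  1111000000010100000101→1 (0)
  4  1110000000101000001010→1 (1)
  5  1100000001010000010101→1 (0)
  6  1000000010100000101010→1 (1)
  7  0000000101000001010101→0 (1)
  8  0000001010000010101011→0 (1)
  9  0000010100000101010111→0 (1)
 10  0000101000001010101111→0 (1)
 11  0001010000010101011111→0 (1)
 12  0010100000101010111111→0 (1)
 13  0101000001010101111111→0 (1)
 14  1010000010101011111111→1 (0)
 15  0100000101010111111110→0 (0)
 16  1000001010101111111100→1 (1)
 17  0000010101011111111001→0 (1)
 18  0000101010111111110011→0 (1)
 19  0001010101111111100111→0 (1)
 20  0010101011111111001111→0 (1)
 21  0101010111111110011111→0 (1)
 22  1010101111111100111111→1 (0)
 23  0101011111111001111110→0 (0)
 24  1010111111110011111100→1 (1)
 25  0101111111100111111001→0 (1)
 26  1011111111001111110011→1 (0)
 27  0111111110011111100110→0 (0)
 28  1111111100111111001100→1 (1)
 29  1111111001111110011001→1 (0)
 30  1111110011111100110010→1 (1)
 31  1111100111111001100101→1 (0)
 32  1111001111110011001010→1 (1)
 33  1110011111100110010101→1 (0)
 34  1100111111001100101010→1 (1)
 35  1001111110011001010101→1 (0)
 36  0011111100110010101010→0 (0)
 37  0111111001100101010100→0 (0)
 38  1111110011001010101000→1 (1)
 39  1111100110010101010001→1 (0)
 40  1111001100101010100010→1 (1)
 41  1110011001010101000101→1 (0)
 42  1100110010101010001010→1 (1)
 43  1001100101010100010101→1 (0)
 44  0011001010101000101010→0 (0)
 45  0110010101010001010100→0 (0)
 46  1100101010100010101000→1 (1)
 47  1001010101000101010001→1 (0)
 48  0010101010001010100010→0 (0)
 49  0101010100010101000100→0 (0)
 50  1010101000101010001000→1 (1)
 51  0101010001010100010001→0 (1)
 52  1010100010101000100011→1 (0)
 53  0101000101010001000110→0 (0)
 54  1010001010100010001100→1 (1)
 55  0100010101000100011001→0 (1)
 56  1000101010001000110011→1 (0)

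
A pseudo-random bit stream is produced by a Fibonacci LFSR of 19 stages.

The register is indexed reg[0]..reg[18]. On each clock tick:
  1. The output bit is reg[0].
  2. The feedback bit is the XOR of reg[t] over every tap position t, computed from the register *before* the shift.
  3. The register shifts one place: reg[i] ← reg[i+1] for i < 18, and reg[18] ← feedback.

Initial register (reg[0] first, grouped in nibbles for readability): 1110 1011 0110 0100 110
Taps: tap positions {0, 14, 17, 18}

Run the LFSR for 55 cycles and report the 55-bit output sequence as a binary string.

1110101101100100110011110111001011010010100101010010111

tick  register→output (feedback)
  0  1110101101100100110→1 (0)
  1  1101011011001001100→1 (1)
  2  1010110110010011001→1 (1)
  3  0101101100100110011→0 (1)
  4  1011011001001100111→1 (1)
  5  0110110010011001111→0 (0)
  6  1101100100110011110→1 (1)
  7  1011001001100111101→1 (1)
  8  0110010011001111011→0 (1)
  9  1100100110011110111→1 (0)
 10  1001001100111101110→1 (0)
 11  0010011001111011100→0 (1)
 12  0100110011110111001→0 (0)
 13  1001100111101110010→1 (1)
 14  0011001111011100101→0 (1)
 15  0110011110111001011→0 (0)
 16  1100111101110010110→1 (1)
 17  1001111011100101101→1 (0)
 18  0011110111001011010→0 (0)
 19  0111101110010110100→0 (1)
 20  1111011100101101001→1 (0)
 21  1110111001011010010→1 (1)
 22  1101110010110100101→1 (0)
 23  1011100101101001010→1 (0)
 24  0111001011010010100→0 (1)
 25  1110010110100101001→1 (0)
 26  1100101101001010010→1 (1)
 27  1001011010010100101→1 (0)
 28  0010110100101001010→0 (1)
 29  0101101001010010101→0 (0)
 30  1011010010100101010→1 (0)
 31  0110100101001010100→0 (1)
 32  1101001010010101001→1 (0)
 33  1010010100101010010→1 (1)
 34  0100101001010100101→0 (1)
 35  1001010010101001011→1 (1)
 36  0010100101010010111→0 (1)
 37  0101001010100101111→0 (0)
 38  1010010101001011110→1 (1)
 39  0100101010010111101→0 (0)
 40  1001010100101111010→1 (1)
 41  0010101001011110101→0 (0)
 42  0101010010111101010→0 (1)
 43  1010100101111010101→1 (1)
 44  0101001011110101011→0 (0)
 45  1010010111101010110→1 (1)
 46  0100101111010101101→0 (1)
 47  1001011110101011011→1 (0)
 48  0010111101010110110→0 (0)
 49  0101111010101101100→0 (0)
 50  1011110101011011000→1 (0)
 51  0111101010110110000→0 (1)
 52  1111010101101100001→1 (0)
 53  1110101011011000010→1 (0)
 54  1101010110110000100→1 (1)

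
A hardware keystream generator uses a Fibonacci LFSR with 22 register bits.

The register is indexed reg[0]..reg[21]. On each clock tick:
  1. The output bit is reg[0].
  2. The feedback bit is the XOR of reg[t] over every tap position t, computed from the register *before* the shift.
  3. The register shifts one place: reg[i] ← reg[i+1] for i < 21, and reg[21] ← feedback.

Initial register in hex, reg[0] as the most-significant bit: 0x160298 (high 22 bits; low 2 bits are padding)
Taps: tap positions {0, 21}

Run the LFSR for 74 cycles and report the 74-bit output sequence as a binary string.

00010110000000101001100001101111111100111011111011010101011101001010110110

tick  register→output (feedback)
  0  0001011000000010100110→0 (0)
  1  0010110000000101001100→0 (0)
  2  0101100000001010011000→0 (0)
  3  1011000000010100110000→1 (1)
  4  0110000000101001100001→0 (1)
  5  1100000001010011000011→1 (0)
  6  1000000010100110000110→1 (1)
  7  0000000101001100001101→0 (1)
  8  0000001010011000011011→0 (1)
  9  0000010100110000110111→0 (1)
 10  0000101001100001101111→0 (1)
 11  0001010011000011011111→0 (1)
 12  0010100110000110111111→0 (1)
 13  0101001100001101111111→0 (1)
 14  1010011000011011111111→1 (0)
 15  0100110000110111111110→0 (0)
 16  1001100001101111111100→1 (1)
 17  0011000011011111111001→0 (1)
 18  0110000110111111110011→0 (1)
 19  1100001101111111100111→1 (0)
 20  1000011011111111001110→1 (1)
 21  0000110111111110011101→0 (1)
 22  0001101111111100111011→0 (1)
 23  0011011111111001110111→0 (1)
 24  0110111111110011101111→0 (1)
 25  1101111111100111011111→1 (0)
 26  1011111111001110111110→1 (1)
 27  0111111110011101111101→0 (1)
 28  1111111100111011111011→1 (0)
 29  1111111001110111110110→1 (1)
 30  1111110011101111101101→1 (0)
 31  1111100111011111011010→1 (1)
 32  1111001110111110110101→1 (0)
 33  1110011101111101101010→1 (1)
 34  1100111011111011010101→1 (0)
 35  1001110111110110101010→1 (1)
 36  0011101111101101010101→0 (1)
 37  0111011111011010101011→0 (1)
 38  1110111110110101010111→1 (0)
 39  1101111101101010101110→1 (1)
 40  1011111011010101011101→1 (0)
 41  0111110110101010111010→0 (0)
 42  1111101101010101110100→1 (1)
 43  1111011010101011101001→1 (0)
 44  1110110101010111010010→1 (1)
 45  1101101010101110100101→1 (0)
 46  1011010101011101001010→1 (1)
 47  0110101010111010010101→0 (1)
 48  1101010101110100101011→1 (0)
 49  1010101011101001010110→1 (1)
 50  0101010111010010101101→0 (1)
 51  1010101110100101011011→1 (0)
 52  0101011101001010110110→0 (0)
 53  1010111010010101101100→1 (1)
 54  0101110100101011011001→0 (1)
 55  1011101001010110110011→1 (0)
 56  0111010010101101100110→0 (0)
 57  1110100101011011001100→1 (1)
 58  1101001010110110011001→1 (0)
 59  1010010101101100110010→1 (1)
 60  0100101011011001100101→0 (1)
 61  1001010110110011001011→1 (0)
 62  0010101101100110010110→0 (0)
 63  0101011011001100101100→0 (0)
 64  1010110110011001011000→1 (1)
 65  0101101100110010110001→0 (1)
 66  1011011001100101100011→1 (0)
 67  0110110011001011000110→0 (0)
 68  1101100110010110001100→1 (1)
 69  1011001100101100011001→1 (0)
 70  0110011001011000110010→0 (0)
 71  1100110010110001100100→1 (1)
 72  1001100101100011001001→1 (0)
 73  0011001011000110010010→0 (0)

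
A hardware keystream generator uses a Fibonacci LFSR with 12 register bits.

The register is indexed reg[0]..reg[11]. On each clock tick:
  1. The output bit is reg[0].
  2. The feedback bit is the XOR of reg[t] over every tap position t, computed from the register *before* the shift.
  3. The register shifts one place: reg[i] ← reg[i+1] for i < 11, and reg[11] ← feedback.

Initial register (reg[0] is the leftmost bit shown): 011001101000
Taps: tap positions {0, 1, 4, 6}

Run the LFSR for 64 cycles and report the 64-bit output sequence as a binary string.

tick  register→output (feedback)
  0  011001101000→0 (0)
  1  110011010000→1 (1)
  2  100110100001→1 (1)
  3  001101000011→0 (0)
  4  011010000110→0 (0)
  5  110100001100→1 (0)
  6  101000011000→1 (1)
  7  010000110001→0 (0)
  8  100001100010→1 (0)
  9  000011000100→0 (1)
 10  000110001001→0 (1)
 11  001100010011→0 (0)
 12  011000100110→0 (0)
 13  110001001100→1 (0)
 14  100010011000→1 (0)
 15  000100110000→0 (1)
 16  001001100001→0 (1)
 17  010011000011→0 (0)
 18  100110000110→1 (0)
 19  001100001100→0 (0)
 20  011000011000→0 (1)
 21  110000110001→1 (1)
 22  100001100011→1 (0)
 23  000011000110→0 (1)
 24  000110001101→0 (1)
 25  001100011011→0 (0)
 26  011000110110→0 (0)
 27  110001101100→1 (1)
 28  100011011001→1 (0)
 29  000110110010→0 (0)
 30  001101100100→0 (1)
 31  011011001001→0 (0)
 32  110110010010→1 (1)
 33  101100100101→1 (0)
 34  011001001010→0 (1)
 35  110010010101→1 (1)
 36  100100101011→1 (0)
 37  001001010110→0 (0)
 38  010010101100→0 (1)
 39  100101011001→1 (1)
 40  001010110011→0 (0)
 41  010101100110→0 (0)
 42  101011001100→1 (0)
 43  010110011000→0 (0)
 44  101100110000→1 (0)
 45  011001100000→0 (0)
 46  110011000000→1 (1)
 47  100110000001→1 (0)
 48  001100000010→0 (0)
 49  011000000100→0 (1)
 50  110000001001→1 (0)
 51  100000010010→1 (1)
 52  000000100101→0 (1)
 53  000001001011→0 (0)
 54  000010010110→0 (1)
 55  000100101101→0 (1)
 56  001001011011→0 (0)
 57  010010110110→0 (1)
 58  100101101101→1 (0)
 59  001011011010→0 (1)
 60  010110110101→0 (1)
 61  101101101011→1 (0)
 62  011011010110→0 (0)
 63  110110101100→1 (0)

0110011010000110001001100001100011011001001010110011000000100101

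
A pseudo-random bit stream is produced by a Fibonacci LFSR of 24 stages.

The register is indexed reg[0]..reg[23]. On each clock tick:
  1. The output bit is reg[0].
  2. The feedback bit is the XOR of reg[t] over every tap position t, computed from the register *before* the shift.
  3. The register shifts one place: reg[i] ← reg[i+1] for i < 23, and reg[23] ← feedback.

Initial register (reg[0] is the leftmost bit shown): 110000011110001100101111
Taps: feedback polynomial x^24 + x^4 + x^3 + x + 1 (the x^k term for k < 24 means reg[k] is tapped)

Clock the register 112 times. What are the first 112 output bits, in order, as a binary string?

tick  register→output (feedback)
  0  110000011110001100101111→1 (0)
  1  100000111100011001011110→1 (1)
  2  000001111000110010111101→0 (0)
  3  000011110001100101111010→0 (1)
  4  000111100011001011110101→0 (0)
  5  001111000110010111101010→0 (0)
  6  011110001100101111010100→0 (1)
  7  111100011001011110101001→1 (1)
  8  111000110010111101010011→1 (0)
  9  110001100101111010100110→1 (0)
 10  100011001011110101001100→1 (0)
 11  000110010111101010011000→0 (0)
 12  001100101111010100110000→0 (1)
 13  011001011110101001100001→0 (1)
 14  110010111101010011000011→1 (1)
 15  100101111010100110000111→1 (0)
 16  001011110101001100001110→0 (1)
 17  010111101010011000011101→0 (1)
 18  101111010100110000111011→1 (1)
 19  011110101001100001110111→0 (1)
 20  111101010011000011101111→1 (1)
 21  111010100110000111011111→1 (1)
 22  110101001100001110111111→1 (1)
 23  101010011000011101111111→1 (0)
 24  010100110000111011111110→0 (0)
 25  101001100001110111111100→1 (1)
 26  010011000011101111111001→0 (0)
 27  100110000111011111110010→1 (1)
 28  001100001110111111100101→0 (1)
 29  011000011101111111001011→0 (1)
 30  110000111011111110010111→1 (0)
 31  100001110111111100101110→1 (1)
 32  000011101111111001011101→0 (1)
 33  000111011111110010111011→0 (0)
 34  001110111111100101110110→0 (0)
 35  011101111111001011101100→0 (0)
 36  111011111110010111011000→1 (1)
 37  110111111100101110110001→1 (0)
 38  101111111001011101100010→1 (1)
 39  011111110010111011000101→0 (1)
 40  111111100101110110001011→1 (0)
 41  111111001011101100010110→1 (0)
 42  111110010111011000101100→1 (0)
 43  111100101110110001011000→1 (1)
 44  111001011101100010110001→1 (0)
 45  110010111011000101100010→1 (1)
 46  100101110110001011000101→1 (0)
 47  001011101100010110001010→0 (1)
 48  010111011000101100010101→0 (1)
 49  101110110001011000101011→1 (1)
 50  011101100010110001010111→0 (0)
 51  111011000101100010101110→1 (1)
 52  110110001011000101011101→1 (0)
 53  101100010110001010111010→1 (0)
 54  011000101100010101110100→0 (1)
 55  110001011000101011101001→1 (0)
 56  100010110001010111010010→1 (0)
 57  000101100010101110100100→0 (1)
 58  001011000101011101001001→0 (1)
 59  010110001010111010010011→0 (1)
 60  101100010101110100100111→1 (0)
 61  011000101011101001001110→0 (1)
 62  110001010111010010011101→1 (0)
 63  100010101110100100111010→1 (0)
 64  000101011101001001110100→0 (1)
 65  001010111010010011101001→0 (1)
 66  010101110100100111010011→0 (0)
 67  101011101001001110100110→1 (0)
 68  010111010010011101001100→0 (1)
 69  101110100100111010011001→1 (1)
 70  011101001001110100110011→0 (0)
 71  111010010011101001100110→1 (1)
 72  110100100111010011001101→1 (1)
 73  101001001110100110011011→1 (1)
 74  010010011101001100110111→0 (0)
 75  100100111010011001101110→1 (0)
 76  001001110100110011011100→0 (0)
 77  010011101001100110111000→0 (0)
 78  100111010011001101110000→1 (1)
 79  001110100110011011100001→0 (0)
 80  011101001100110111000010→0 (0)
 81  111010011001101110000100→1 (1)
 82  110100110011011100001001→1 (1)
 83  101001100110111000010011→1 (1)
 84  010011001101110000100111→0 (0)
 85  100110011011100001001110→1 (1)
 86  001100110111000010011101→0 (1)
 87  011001101110000100111011→0 (1)
 88  110011011100001001110111→1 (1)
 89  100110111000010011101111→1 (1)
 90  001101110000100111011111→0 (1)
 91  011011100001001110111111→0 (0)
 92  110111000010011101111110→1 (0)
 93  101110000100111011111100→1 (1)
 94  011100001001110111111001→0 (0)
 95  111000010011101111110010→1 (0)
 96  110000100111011111100100→1 (0)
 97  100001001110111111001000→1 (1)
 98  000010011101111110010001→0 (1)
 99  000100111011111100100011→0 (1)
100  001001110111111001000111→0 (0)
101  010011101111110010001110→0 (0)
102  100111011111100100011100→1 (1)
103  001110111111001000111001→0 (0)
104  011101111110010001110010→0 (0)
105  111011111100100011100100→1 (1)
106  110111111001000111001001→1 (0)
107  101111110010001110010010→1 (1)
108  011111100100011100100101→0 (1)
109  111111001000111001001011→1 (0)
110  111110010001110010010110→1 (0)
111  111100100011100100101100→1 (1)

1100000111100011001011110101001100001110111111100101110110001011000101011101001001110100110011011100001001110111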